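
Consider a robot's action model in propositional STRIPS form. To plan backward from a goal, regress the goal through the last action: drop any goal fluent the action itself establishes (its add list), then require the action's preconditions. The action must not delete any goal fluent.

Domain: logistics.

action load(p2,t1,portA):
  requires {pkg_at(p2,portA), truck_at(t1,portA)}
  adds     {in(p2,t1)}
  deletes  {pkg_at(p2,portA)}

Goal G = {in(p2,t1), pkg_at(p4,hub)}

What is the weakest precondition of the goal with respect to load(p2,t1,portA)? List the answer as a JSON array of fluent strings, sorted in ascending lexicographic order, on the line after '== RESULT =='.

Regress:
  G ∩ del = {}  (empty — regression defined)
  G \ add = {in(p2,t1), pkg_at(p4,hub)} \ {in(p2,t1)} = {pkg_at(p4,hub)}
  ∪ pre   = {pkg_at(p4,hub)} ∪ {pkg_at(p2,portA), truck_at(t1,portA)}
          = {pkg_at(p2,portA), pkg_at(p4,hub), truck_at(t1,portA)}

== RESULT ==
["pkg_at(p2,portA)", "pkg_at(p4,hub)", "truck_at(t1,portA)"]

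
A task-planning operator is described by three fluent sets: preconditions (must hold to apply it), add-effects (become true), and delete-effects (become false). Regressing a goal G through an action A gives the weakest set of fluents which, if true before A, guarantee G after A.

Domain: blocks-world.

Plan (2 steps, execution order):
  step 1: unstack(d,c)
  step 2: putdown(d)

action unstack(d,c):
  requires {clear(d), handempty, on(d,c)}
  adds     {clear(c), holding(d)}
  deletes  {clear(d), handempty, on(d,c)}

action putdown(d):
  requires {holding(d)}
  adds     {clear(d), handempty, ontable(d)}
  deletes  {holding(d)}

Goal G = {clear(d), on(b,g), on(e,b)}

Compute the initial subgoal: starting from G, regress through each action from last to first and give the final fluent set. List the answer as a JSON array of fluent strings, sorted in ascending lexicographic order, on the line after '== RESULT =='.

Regress step by step:
  through step 2 (putdown(d)): drop {clear(d)}, keep {on(b,g), on(e,b)}, require {holding(d)}
    → {holding(d), on(b,g), on(e,b)}
  through step 1 (unstack(d,c)): drop {holding(d)}, keep {on(b,g), on(e,b)}, require {clear(d), handempty, on(d,c)}
    → {clear(d), handempty, on(b,g), on(d,c), on(e,b)}

== RESULT ==
["clear(d)", "handempty", "on(b,g)", "on(d,c)", "on(e,b)"]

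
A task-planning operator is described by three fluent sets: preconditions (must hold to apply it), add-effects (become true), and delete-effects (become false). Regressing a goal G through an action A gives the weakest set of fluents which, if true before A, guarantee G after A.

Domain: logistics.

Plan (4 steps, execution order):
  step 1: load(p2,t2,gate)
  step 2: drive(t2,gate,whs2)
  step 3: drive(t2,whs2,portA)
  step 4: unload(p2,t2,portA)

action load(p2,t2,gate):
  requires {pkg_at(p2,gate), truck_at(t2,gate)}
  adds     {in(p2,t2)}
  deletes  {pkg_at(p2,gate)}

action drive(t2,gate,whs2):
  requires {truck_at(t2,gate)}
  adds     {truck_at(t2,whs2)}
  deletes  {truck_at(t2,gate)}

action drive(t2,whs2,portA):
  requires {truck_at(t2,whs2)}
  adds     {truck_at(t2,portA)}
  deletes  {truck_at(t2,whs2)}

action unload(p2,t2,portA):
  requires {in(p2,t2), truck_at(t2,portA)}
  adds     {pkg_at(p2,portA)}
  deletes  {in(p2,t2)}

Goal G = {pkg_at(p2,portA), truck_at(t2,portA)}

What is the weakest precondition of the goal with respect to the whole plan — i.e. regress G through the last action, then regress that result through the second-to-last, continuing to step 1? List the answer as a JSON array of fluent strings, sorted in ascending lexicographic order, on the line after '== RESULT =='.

Regress step by step:
  through step 4 (unload(p2,t2,portA)): drop {pkg_at(p2,portA)}, keep {truck_at(t2,portA)}, require {in(p2,t2), truck_at(t2,portA)}
    → {in(p2,t2), truck_at(t2,portA)}
  through step 3 (drive(t2,whs2,portA)): drop {truck_at(t2,portA)}, keep {in(p2,t2)}, require {truck_at(t2,whs2)}
    → {in(p2,t2), truck_at(t2,whs2)}
  through step 2 (drive(t2,gate,whs2)): drop {truck_at(t2,whs2)}, keep {in(p2,t2)}, require {truck_at(t2,gate)}
    → {in(p2,t2), truck_at(t2,gate)}
  through step 1 (load(p2,t2,gate)): drop {in(p2,t2)}, keep {truck_at(t2,gate)}, require {pkg_at(p2,gate), truck_at(t2,gate)}
    → {pkg_at(p2,gate), truck_at(t2,gate)}

== RESULT ==
["pkg_at(p2,gate)", "truck_at(t2,gate)"]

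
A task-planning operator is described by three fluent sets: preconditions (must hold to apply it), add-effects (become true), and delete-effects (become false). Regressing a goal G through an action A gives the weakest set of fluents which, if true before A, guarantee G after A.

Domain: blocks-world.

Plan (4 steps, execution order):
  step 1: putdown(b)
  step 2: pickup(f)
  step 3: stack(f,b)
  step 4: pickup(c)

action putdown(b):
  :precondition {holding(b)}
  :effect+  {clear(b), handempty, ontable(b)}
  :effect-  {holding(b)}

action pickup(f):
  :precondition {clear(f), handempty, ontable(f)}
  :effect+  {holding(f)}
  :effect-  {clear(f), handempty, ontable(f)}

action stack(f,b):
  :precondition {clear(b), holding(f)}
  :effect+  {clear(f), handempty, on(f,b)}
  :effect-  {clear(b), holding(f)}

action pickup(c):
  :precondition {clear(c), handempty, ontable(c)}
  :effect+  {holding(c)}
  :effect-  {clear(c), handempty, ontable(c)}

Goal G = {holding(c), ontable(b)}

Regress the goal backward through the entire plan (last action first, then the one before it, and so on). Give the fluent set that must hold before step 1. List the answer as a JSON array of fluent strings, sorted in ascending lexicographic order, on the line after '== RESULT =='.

Work backward from the goal:
  through step 4 (pickup(c)): drop {holding(c)}, keep {ontable(b)}, require {clear(c), handempty, ontable(c)}
    → {clear(c), handempty, ontable(b), ontable(c)}
  through step 3 (stack(f,b)): drop {handempty}, keep {clear(c), ontable(b), ontable(c)}, require {clear(b), holding(f)}
    → {clear(b), clear(c), holding(f), ontable(b), ontable(c)}
  through step 2 (pickup(f)): drop {holding(f)}, keep {clear(b), clear(c), ontable(b), ontable(c)}, require {clear(f), handempty, ontable(f)}
    → {clear(b), clear(c), clear(f), handempty, ontable(b), ontable(c), ontable(f)}
  through step 1 (putdown(b)): drop {clear(b), handempty, ontable(b)}, keep {clear(c), clear(f), ontable(c), ontable(f)}, require {holding(b)}
    → {clear(c), clear(f), holding(b), ontable(c), ontable(f)}

== RESULT ==
["clear(c)", "clear(f)", "holding(b)", "ontable(c)", "ontable(f)"]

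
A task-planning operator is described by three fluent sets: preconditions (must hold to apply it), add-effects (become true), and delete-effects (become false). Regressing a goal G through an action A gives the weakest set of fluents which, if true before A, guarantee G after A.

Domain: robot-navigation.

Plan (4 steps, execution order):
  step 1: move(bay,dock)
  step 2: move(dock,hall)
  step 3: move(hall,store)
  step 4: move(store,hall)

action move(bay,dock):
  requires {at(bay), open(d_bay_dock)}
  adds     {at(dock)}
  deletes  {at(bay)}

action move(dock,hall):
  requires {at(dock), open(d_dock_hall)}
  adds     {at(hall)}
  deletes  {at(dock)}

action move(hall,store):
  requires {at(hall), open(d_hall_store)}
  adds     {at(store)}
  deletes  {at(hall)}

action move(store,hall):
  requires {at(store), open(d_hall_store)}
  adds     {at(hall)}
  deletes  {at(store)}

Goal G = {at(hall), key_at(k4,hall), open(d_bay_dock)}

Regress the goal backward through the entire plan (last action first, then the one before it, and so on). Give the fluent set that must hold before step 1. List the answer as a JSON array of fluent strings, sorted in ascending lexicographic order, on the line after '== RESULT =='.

Work backward from the goal:
  through step 4 (move(store,hall)): drop {at(hall)}, keep {key_at(k4,hall), open(d_bay_dock)}, require {at(store), open(d_hall_store)}
    → {at(store), key_at(k4,hall), open(d_bay_dock), open(d_hall_store)}
  through step 3 (move(hall,store)): drop {at(store)}, keep {key_at(k4,hall), open(d_bay_dock), open(d_hall_store)}, require {at(hall), open(d_hall_store)}
    → {at(hall), key_at(k4,hall), open(d_bay_dock), open(d_hall_store)}
  through step 2 (move(dock,hall)): drop {at(hall)}, keep {key_at(k4,hall), open(d_bay_dock), open(d_hall_store)}, require {at(dock), open(d_dock_hall)}
    → {at(dock), key_at(k4,hall), open(d_bay_dock), open(d_dock_hall), open(d_hall_store)}
  through step 1 (move(bay,dock)): drop {at(dock)}, keep {key_at(k4,hall), open(d_bay_dock), open(d_dock_hall), open(d_hall_store)}, require {at(bay), open(d_bay_dock)}
    → {at(bay), key_at(k4,hall), open(d_bay_dock), open(d_dock_hall), open(d_hall_store)}

== RESULT ==
["at(bay)", "key_at(k4,hall)", "open(d_bay_dock)", "open(d_dock_hall)", "open(d_hall_store)"]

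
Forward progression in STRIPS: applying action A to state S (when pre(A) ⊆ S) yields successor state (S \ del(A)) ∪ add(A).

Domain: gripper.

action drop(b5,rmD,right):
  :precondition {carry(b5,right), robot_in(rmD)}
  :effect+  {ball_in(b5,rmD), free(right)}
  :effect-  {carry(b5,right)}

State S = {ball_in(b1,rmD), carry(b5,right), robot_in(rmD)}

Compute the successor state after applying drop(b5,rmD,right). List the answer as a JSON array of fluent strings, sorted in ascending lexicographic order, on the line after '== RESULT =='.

Progress:
  pre ⊆ S: {carry(b5,right), robot_in(rmD)} ⊆ S  — applicable
  S \ del = {ball_in(b1,rmD), robot_in(rmD)}
  ∪ add   = {ball_in(b1,rmD), ball_in(b5,rmD), free(right), robot_in(rmD)}

== RESULT ==
["ball_in(b1,rmD)", "ball_in(b5,rmD)", "free(right)", "robot_in(rmD)"]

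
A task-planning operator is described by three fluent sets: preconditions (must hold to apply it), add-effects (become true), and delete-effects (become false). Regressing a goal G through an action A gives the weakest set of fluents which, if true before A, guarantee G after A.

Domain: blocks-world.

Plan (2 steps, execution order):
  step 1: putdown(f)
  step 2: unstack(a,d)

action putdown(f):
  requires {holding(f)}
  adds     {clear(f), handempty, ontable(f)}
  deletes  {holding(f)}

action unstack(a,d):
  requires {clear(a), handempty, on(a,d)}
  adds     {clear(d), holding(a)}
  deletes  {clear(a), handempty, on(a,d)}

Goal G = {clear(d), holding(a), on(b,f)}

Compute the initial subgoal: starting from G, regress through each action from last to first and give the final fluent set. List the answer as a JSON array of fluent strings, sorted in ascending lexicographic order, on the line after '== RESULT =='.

Regress step by step:
  through step 2 (unstack(a,d)): drop {clear(d), holding(a)}, keep {on(b,f)}, require {clear(a), handempty, on(a,d)}
    → {clear(a), handempty, on(a,d), on(b,f)}
  through step 1 (putdown(f)): drop {handempty}, keep {clear(a), on(a,d), on(b,f)}, require {holding(f)}
    → {clear(a), holding(f), on(a,d), on(b,f)}

== RESULT ==
["clear(a)", "holding(f)", "on(a,d)", "on(b,f)"]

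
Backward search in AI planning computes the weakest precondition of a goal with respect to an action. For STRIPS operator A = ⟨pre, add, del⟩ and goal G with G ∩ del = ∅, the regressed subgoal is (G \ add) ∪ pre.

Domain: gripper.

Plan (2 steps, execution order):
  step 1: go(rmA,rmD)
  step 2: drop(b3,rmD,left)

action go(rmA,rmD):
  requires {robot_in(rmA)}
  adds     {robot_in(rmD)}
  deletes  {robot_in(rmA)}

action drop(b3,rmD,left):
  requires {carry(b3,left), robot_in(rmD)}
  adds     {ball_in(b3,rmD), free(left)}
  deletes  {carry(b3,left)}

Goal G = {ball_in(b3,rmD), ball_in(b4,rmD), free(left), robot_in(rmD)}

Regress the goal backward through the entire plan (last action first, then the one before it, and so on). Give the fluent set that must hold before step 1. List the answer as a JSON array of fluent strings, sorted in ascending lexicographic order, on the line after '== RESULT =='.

Regress step by step:
  through step 2 (drop(b3,rmD,left)): drop {ball_in(b3,rmD), free(left)}, keep {ball_in(b4,rmD), robot_in(rmD)}, require {carry(b3,left), robot_in(rmD)}
    → {ball_in(b4,rmD), carry(b3,left), robot_in(rmD)}
  through step 1 (go(rmA,rmD)): drop {robot_in(rmD)}, keep {ball_in(b4,rmD), carry(b3,left)}, require {robot_in(rmA)}
    → {ball_in(b4,rmD), carry(b3,left), robot_in(rmA)}

== RESULT ==
["ball_in(b4,rmD)", "carry(b3,left)", "robot_in(rmA)"]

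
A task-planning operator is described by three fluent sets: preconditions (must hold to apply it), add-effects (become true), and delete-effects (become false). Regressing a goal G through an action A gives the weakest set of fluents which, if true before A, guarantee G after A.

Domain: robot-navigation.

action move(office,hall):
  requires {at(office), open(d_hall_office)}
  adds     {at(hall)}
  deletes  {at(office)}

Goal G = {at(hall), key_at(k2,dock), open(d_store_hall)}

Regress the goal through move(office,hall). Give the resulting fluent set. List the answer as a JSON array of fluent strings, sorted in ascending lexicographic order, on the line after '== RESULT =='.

Regress:
  G ∩ del = {}  (empty — regression defined)
  G \ add = {at(hall), key_at(k2,dock), open(d_store_hall)} \ {at(hall)} = {key_at(k2,dock), open(d_store_hall)}
  ∪ pre   = {key_at(k2,dock), open(d_store_hall)} ∪ {at(office), open(d_hall_office)}
          = {at(office), key_at(k2,dock), open(d_hall_office), open(d_store_hall)}

== RESULT ==
["at(office)", "key_at(k2,dock)", "open(d_hall_office)", "open(d_store_hall)"]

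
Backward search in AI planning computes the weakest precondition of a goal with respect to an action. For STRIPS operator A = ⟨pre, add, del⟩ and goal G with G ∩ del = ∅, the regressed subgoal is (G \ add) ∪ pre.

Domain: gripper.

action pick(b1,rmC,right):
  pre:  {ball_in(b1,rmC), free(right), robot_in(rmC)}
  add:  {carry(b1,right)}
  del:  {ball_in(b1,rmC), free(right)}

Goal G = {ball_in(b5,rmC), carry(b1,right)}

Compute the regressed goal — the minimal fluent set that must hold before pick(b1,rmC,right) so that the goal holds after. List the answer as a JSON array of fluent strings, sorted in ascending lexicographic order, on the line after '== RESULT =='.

Regress:
  G ∩ del = {}  (empty — regression defined)
  G \ add = {ball_in(b5,rmC), carry(b1,right)} \ {carry(b1,right)} = {ball_in(b5,rmC)}
  ∪ pre   = {ball_in(b5,rmC)} ∪ {ball_in(b1,rmC), free(right), robot_in(rmC)}
          = {ball_in(b1,rmC), ball_in(b5,rmC), free(right), robot_in(rmC)}

== RESULT ==
["ball_in(b1,rmC)", "ball_in(b5,rmC)", "free(right)", "robot_in(rmC)"]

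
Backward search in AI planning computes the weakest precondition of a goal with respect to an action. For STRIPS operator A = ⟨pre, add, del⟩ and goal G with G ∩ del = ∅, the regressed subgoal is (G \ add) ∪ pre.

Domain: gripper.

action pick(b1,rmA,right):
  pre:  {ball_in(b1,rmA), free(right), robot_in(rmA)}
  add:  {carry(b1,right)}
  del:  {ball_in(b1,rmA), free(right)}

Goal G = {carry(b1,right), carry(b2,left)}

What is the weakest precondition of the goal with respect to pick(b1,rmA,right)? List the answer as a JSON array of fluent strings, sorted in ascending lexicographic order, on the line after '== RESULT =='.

Compute (G \ add) ∪ pre:
  G ∩ del = {}  (empty — regression defined)
  G \ add = {carry(b1,right), carry(b2,left)} \ {carry(b1,right)} = {carry(b2,left)}
  ∪ pre   = {carry(b2,left)} ∪ {ball_in(b1,rmA), free(right), robot_in(rmA)}
          = {ball_in(b1,rmA), carry(b2,left), free(right), robot_in(rmA)}

== RESULT ==
["ball_in(b1,rmA)", "carry(b2,left)", "free(right)", "robot_in(rmA)"]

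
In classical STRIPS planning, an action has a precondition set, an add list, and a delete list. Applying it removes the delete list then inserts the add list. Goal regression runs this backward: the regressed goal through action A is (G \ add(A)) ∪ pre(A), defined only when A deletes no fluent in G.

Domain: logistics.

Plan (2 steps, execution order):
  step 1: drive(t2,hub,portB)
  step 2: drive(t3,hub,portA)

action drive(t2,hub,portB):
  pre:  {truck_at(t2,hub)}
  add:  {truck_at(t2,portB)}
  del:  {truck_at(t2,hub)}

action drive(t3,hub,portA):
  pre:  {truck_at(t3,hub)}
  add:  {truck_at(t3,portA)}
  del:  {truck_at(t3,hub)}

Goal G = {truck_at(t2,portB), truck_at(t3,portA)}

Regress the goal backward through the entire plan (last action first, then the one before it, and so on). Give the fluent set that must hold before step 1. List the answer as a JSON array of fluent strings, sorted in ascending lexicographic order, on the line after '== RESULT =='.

Work backward from the goal:
  through step 2 (drive(t3,hub,portA)): drop {truck_at(t3,portA)}, keep {truck_at(t2,portB)}, require {truck_at(t3,hub)}
    → {truck_at(t2,portB), truck_at(t3,hub)}
  through step 1 (drive(t2,hub,portB)): drop {truck_at(t2,portB)}, keep {truck_at(t3,hub)}, require {truck_at(t2,hub)}
    → {truck_at(t2,hub), truck_at(t3,hub)}

== RESULT ==
["truck_at(t2,hub)", "truck_at(t3,hub)"]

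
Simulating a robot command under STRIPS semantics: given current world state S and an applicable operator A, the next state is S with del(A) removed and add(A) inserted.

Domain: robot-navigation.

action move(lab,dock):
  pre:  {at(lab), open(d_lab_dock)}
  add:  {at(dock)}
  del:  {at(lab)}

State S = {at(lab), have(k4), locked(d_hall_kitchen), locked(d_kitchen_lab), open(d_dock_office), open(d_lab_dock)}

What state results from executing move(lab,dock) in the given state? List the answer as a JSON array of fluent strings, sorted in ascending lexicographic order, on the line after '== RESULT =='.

Progress:
  pre ⊆ S: {at(lab), open(d_lab_dock)} ⊆ S  — applicable
  S \ del = {have(k4), locked(d_hall_kitchen), locked(d_kitchen_lab), open(d_dock_office), open(d_lab_dock)}
  ∪ add   = {at(dock), have(k4), locked(d_hall_kitchen), locked(d_kitchen_lab), open(d_dock_office), open(d_lab_dock)}

== RESULT ==
["at(dock)", "have(k4)", "locked(d_hall_kitchen)", "locked(d_kitchen_lab)", "open(d_dock_office)", "open(d_lab_dock)"]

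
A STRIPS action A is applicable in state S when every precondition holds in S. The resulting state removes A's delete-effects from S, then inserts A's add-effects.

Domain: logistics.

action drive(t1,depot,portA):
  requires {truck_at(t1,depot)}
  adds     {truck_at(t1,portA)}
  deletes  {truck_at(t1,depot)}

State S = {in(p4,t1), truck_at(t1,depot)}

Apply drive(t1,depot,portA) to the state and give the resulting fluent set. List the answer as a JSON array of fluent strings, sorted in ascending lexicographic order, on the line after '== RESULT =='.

Compute (S \ del) ∪ add:
  pre ⊆ S: {truck_at(t1,depot)} ⊆ S  — applicable
  S \ del = {in(p4,t1)}
  ∪ add   = {in(p4,t1), truck_at(t1,portA)}

== RESULT ==
["in(p4,t1)", "truck_at(t1,portA)"]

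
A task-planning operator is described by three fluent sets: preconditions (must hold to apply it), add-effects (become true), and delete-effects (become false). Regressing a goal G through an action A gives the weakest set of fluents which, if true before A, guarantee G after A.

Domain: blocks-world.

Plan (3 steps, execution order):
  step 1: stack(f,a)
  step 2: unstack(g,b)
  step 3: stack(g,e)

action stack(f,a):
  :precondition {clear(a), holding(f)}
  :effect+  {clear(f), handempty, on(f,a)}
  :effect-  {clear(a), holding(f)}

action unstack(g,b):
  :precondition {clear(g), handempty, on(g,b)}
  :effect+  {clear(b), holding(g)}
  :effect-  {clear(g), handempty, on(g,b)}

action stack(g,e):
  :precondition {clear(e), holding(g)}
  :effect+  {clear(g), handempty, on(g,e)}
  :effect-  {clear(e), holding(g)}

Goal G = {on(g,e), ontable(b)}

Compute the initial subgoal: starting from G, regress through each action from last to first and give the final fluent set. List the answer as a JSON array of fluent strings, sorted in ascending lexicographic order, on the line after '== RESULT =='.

Work backward from the goal:
  through step 3 (stack(g,e)): drop {on(g,e)}, keep {ontable(b)}, require {clear(e), holding(g)}
    → {clear(e), holding(g), ontable(b)}
  through step 2 (unstack(g,b)): drop {holding(g)}, keep {clear(e), ontable(b)}, require {clear(g), handempty, on(g,b)}
    → {clear(e), clear(g), handempty, on(g,b), ontable(b)}
  through step 1 (stack(f,a)): drop {handempty}, keep {clear(e), clear(g), on(g,b), ontable(b)}, require {clear(a), holding(f)}
    → {clear(a), clear(e), clear(g), holding(f), on(g,b), ontable(b)}

== RESULT ==
["clear(a)", "clear(e)", "clear(g)", "holding(f)", "on(g,b)", "ontable(b)"]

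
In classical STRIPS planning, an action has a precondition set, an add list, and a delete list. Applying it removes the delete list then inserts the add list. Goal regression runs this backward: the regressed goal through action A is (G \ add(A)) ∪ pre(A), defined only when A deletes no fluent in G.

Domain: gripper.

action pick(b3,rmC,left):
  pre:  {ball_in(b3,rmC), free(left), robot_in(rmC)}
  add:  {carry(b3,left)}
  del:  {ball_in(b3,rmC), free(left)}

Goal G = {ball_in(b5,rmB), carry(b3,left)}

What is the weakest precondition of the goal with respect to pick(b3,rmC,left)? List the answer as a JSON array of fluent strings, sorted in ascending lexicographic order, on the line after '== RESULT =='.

Compute (G \ add) ∪ pre:
  G ∩ del = {}  (empty — regression defined)
  G \ add = {ball_in(b5,rmB), carry(b3,left)} \ {carry(b3,left)} = {ball_in(b5,rmB)}
  ∪ pre   = {ball_in(b5,rmB)} ∪ {ball_in(b3,rmC), free(left), robot_in(rmC)}
          = {ball_in(b3,rmC), ball_in(b5,rmB), free(left), robot_in(rmC)}

== RESULT ==
["ball_in(b3,rmC)", "ball_in(b5,rmB)", "free(left)", "robot_in(rmC)"]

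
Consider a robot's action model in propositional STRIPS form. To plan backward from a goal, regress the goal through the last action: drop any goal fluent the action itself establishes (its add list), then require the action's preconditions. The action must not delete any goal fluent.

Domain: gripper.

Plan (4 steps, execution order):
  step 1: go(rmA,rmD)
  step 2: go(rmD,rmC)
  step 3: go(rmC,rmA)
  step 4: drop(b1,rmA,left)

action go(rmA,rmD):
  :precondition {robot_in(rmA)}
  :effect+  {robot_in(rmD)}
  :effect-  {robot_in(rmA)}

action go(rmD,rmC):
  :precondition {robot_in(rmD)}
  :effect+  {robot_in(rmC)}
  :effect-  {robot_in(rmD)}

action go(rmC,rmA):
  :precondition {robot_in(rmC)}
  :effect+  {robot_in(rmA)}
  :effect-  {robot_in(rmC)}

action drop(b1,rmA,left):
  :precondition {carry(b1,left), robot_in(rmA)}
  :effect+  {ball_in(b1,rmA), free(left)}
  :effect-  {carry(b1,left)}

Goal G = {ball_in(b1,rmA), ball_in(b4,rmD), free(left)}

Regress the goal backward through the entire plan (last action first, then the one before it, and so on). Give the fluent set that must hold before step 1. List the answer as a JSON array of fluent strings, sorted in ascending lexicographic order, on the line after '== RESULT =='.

Regress step by step:
  through step 4 (drop(b1,rmA,left)): drop {ball_in(b1,rmA), free(left)}, keep {ball_in(b4,rmD)}, require {carry(b1,left), robot_in(rmA)}
    → {ball_in(b4,rmD), carry(b1,left), robot_in(rmA)}
  through step 3 (go(rmC,rmA)): drop {robot_in(rmA)}, keep {ball_in(b4,rmD), carry(b1,left)}, require {robot_in(rmC)}
    → {ball_in(b4,rmD), carry(b1,left), robot_in(rmC)}
  through step 2 (go(rmD,rmC)): drop {robot_in(rmC)}, keep {ball_in(b4,rmD), carry(b1,left)}, require {robot_in(rmD)}
    → {ball_in(b4,rmD), carry(b1,left), robot_in(rmD)}
  through step 1 (go(rmA,rmD)): drop {robot_in(rmD)}, keep {ball_in(b4,rmD), carry(b1,left)}, require {robot_in(rmA)}
    → {ball_in(b4,rmD), carry(b1,left), robot_in(rmA)}

== RESULT ==
["ball_in(b4,rmD)", "carry(b1,left)", "robot_in(rmA)"]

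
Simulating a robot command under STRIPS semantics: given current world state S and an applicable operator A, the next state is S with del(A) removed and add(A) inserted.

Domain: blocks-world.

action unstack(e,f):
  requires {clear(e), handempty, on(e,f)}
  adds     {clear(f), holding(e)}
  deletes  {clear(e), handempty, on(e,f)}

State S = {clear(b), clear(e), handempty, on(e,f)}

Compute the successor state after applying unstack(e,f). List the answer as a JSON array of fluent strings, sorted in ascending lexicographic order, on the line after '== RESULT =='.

Compute (S \ del) ∪ add:
  pre ⊆ S: {clear(e), handempty, on(e,f)} ⊆ S  — applicable
  S \ del = {clear(b)}
  ∪ add   = {clear(b), clear(f), holding(e)}

== RESULT ==
["clear(b)", "clear(f)", "holding(e)"]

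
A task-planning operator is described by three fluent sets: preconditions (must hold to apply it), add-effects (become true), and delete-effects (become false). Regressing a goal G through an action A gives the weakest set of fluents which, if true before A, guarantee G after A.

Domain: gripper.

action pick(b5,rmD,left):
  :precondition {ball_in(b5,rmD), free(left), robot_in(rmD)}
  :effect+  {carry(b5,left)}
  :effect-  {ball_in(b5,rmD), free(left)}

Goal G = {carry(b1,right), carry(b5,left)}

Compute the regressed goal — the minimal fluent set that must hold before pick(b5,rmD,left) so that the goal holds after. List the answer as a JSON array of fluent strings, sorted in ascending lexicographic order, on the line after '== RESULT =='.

Compute (G \ add) ∪ pre:
  G ∩ del = {}  (empty — regression defined)
  G \ add = {carry(b1,right), carry(b5,left)} \ {carry(b5,left)} = {carry(b1,right)}
  ∪ pre   = {carry(b1,right)} ∪ {ball_in(b5,rmD), free(left), robot_in(rmD)}
          = {ball_in(b5,rmD), carry(b1,right), free(left), robot_in(rmD)}

== RESULT ==
["ball_in(b5,rmD)", "carry(b1,right)", "free(left)", "robot_in(rmD)"]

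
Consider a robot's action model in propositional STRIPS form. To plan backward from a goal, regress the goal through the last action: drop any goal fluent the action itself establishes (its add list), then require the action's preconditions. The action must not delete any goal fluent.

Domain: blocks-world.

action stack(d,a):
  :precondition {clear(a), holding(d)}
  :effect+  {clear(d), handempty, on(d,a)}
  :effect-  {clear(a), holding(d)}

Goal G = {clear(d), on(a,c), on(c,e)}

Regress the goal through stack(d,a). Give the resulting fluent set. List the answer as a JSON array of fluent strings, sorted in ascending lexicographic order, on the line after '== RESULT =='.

Regress:
  G ∩ del = {}  (empty — regression defined)
  G \ add = {clear(d), on(a,c), on(c,e)} \ {clear(d), handempty, on(d,a)} = {on(a,c), on(c,e)}
  ∪ pre   = {on(a,c), on(c,e)} ∪ {clear(a), holding(d)}
          = {clear(a), holding(d), on(a,c), on(c,e)}

== RESULT ==
["clear(a)", "holding(d)", "on(a,c)", "on(c,e)"]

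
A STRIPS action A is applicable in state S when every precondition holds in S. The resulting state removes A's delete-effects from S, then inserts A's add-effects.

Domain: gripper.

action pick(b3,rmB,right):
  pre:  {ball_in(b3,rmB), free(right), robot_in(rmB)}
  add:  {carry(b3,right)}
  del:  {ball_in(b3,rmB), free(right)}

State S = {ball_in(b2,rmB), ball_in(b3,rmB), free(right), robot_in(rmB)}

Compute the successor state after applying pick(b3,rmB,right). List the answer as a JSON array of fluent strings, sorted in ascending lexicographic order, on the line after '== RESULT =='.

Compute (S \ del) ∪ add:
  pre ⊆ S: {ball_in(b3,rmB), free(right), robot_in(rmB)} ⊆ S  — applicable
  S \ del = {ball_in(b2,rmB), robot_in(rmB)}
  ∪ add   = {ball_in(b2,rmB), carry(b3,right), robot_in(rmB)}

== RESULT ==
["ball_in(b2,rmB)", "carry(b3,right)", "robot_in(rmB)"]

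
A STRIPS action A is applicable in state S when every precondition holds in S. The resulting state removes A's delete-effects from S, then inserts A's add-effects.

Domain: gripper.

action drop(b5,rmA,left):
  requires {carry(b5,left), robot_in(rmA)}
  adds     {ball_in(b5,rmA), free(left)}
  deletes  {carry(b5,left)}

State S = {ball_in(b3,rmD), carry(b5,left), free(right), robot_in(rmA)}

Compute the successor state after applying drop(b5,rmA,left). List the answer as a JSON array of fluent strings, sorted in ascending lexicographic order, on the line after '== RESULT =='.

Progress:
  pre ⊆ S: {carry(b5,left), robot_in(rmA)} ⊆ S  — applicable
  S \ del = {ball_in(b3,rmD), free(right), robot_in(rmA)}
  ∪ add   = {ball_in(b3,rmD), ball_in(b5,rmA), free(left), free(right), robot_in(rmA)}

== RESULT ==
["ball_in(b3,rmD)", "ball_in(b5,rmA)", "free(left)", "free(right)", "robot_in(rmA)"]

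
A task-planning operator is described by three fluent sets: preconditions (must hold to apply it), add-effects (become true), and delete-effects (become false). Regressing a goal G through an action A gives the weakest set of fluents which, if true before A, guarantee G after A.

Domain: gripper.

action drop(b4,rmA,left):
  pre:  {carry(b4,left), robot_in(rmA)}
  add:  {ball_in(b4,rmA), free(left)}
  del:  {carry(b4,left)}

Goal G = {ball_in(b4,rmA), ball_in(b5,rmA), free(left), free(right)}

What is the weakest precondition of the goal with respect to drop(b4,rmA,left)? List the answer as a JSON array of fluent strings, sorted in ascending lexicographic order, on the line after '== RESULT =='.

Compute (G \ add) ∪ pre:
  G ∩ del = {}  (empty — regression defined)
  G \ add = {ball_in(b4,rmA), ball_in(b5,rmA), free(left), free(right)} \ {ball_in(b4,rmA), free(left)} = {ball_in(b5,rmA), free(right)}
  ∪ pre   = {ball_in(b5,rmA), free(right)} ∪ {carry(b4,left), robot_in(rmA)}
          = {ball_in(b5,rmA), carry(b4,left), free(right), robot_in(rmA)}

== RESULT ==
["ball_in(b5,rmA)", "carry(b4,left)", "free(right)", "robot_in(rmA)"]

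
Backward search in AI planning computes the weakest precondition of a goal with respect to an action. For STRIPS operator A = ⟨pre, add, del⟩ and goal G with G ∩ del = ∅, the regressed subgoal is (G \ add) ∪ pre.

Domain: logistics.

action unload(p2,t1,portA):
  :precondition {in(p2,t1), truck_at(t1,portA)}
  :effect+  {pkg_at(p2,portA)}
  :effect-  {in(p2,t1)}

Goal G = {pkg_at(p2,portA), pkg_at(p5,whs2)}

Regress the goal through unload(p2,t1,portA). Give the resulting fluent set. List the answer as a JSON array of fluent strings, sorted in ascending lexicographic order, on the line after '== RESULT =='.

Compute (G \ add) ∪ pre:
  G ∩ del = {}  (empty — regression defined)
  G \ add = {pkg_at(p2,portA), pkg_at(p5,whs2)} \ {pkg_at(p2,portA)} = {pkg_at(p5,whs2)}
  ∪ pre   = {pkg_at(p5,whs2)} ∪ {in(p2,t1), truck_at(t1,portA)}
          = {in(p2,t1), pkg_at(p5,whs2), truck_at(t1,portA)}

== RESULT ==
["in(p2,t1)", "pkg_at(p5,whs2)", "truck_at(t1,portA)"]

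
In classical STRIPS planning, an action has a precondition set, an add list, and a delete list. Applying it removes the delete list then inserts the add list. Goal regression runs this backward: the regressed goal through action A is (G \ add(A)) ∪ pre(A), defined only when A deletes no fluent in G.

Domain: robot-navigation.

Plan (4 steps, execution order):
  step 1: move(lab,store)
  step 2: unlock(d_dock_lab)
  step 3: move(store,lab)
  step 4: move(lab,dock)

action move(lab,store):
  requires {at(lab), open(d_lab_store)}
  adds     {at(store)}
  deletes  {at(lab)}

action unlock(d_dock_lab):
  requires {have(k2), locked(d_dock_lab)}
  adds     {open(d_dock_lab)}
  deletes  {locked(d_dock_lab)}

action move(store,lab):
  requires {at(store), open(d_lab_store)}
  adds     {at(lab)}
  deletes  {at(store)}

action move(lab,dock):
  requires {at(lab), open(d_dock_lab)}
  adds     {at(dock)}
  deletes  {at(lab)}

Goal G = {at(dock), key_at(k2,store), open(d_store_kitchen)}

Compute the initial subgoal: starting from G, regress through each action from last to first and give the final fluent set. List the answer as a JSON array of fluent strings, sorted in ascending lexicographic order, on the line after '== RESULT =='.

Regress step by step:
  through step 4 (move(lab,dock)): drop {at(dock)}, keep {key_at(k2,store), open(d_store_kitchen)}, require {at(lab), open(d_dock_lab)}
    → {at(lab), key_at(k2,store), open(d_dock_lab), open(d_store_kitchen)}
  through step 3 (move(store,lab)): drop {at(lab)}, keep {key_at(k2,store), open(d_dock_lab), open(d_store_kitchen)}, require {at(store), open(d_lab_store)}
    → {at(store), key_at(k2,store), open(d_dock_lab), open(d_lab_store), open(d_store_kitchen)}
  through step 2 (unlock(d_dock_lab)): drop {open(d_dock_lab)}, keep {at(store), key_at(k2,store), open(d_lab_store), open(d_store_kitchen)}, require {have(k2), locked(d_dock_lab)}
    → {at(store), have(k2), key_at(k2,store), locked(d_dock_lab), open(d_lab_store), open(d_store_kitchen)}
  through step 1 (move(lab,store)): drop {at(store)}, keep {have(k2), key_at(k2,store), locked(d_dock_lab), open(d_lab_store), open(d_store_kitchen)}, require {at(lab), open(d_lab_store)}
    → {at(lab), have(k2), key_at(k2,store), locked(d_dock_lab), open(d_lab_store), open(d_store_kitchen)}

== RESULT ==
["at(lab)", "have(k2)", "key_at(k2,store)", "locked(d_dock_lab)", "open(d_lab_store)", "open(d_store_kitchen)"]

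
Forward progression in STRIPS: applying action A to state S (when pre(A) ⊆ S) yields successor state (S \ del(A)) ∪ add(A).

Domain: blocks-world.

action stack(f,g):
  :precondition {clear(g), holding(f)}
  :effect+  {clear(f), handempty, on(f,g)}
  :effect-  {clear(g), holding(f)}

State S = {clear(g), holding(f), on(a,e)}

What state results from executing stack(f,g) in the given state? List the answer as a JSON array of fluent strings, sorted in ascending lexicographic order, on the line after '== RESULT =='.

Progress:
  pre ⊆ S: {clear(g), holding(f)} ⊆ S  — applicable
  S \ del = {on(a,e)}
  ∪ add   = {clear(f), handempty, on(a,e), on(f,g)}

== RESULT ==
["clear(f)", "handempty", "on(a,e)", "on(f,g)"]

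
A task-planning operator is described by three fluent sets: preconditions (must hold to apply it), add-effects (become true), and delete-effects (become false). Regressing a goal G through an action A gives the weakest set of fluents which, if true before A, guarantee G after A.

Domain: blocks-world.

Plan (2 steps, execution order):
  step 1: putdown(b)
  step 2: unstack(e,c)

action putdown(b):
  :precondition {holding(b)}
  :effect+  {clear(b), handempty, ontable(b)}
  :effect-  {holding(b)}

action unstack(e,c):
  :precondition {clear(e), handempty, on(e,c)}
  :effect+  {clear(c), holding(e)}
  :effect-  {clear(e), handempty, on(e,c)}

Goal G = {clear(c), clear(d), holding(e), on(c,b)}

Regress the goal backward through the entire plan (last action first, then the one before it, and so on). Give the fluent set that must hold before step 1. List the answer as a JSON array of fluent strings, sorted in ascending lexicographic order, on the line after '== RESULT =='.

Regress step by step:
  through step 2 (unstack(e,c)): drop {clear(c), holding(e)}, keep {clear(d), on(c,b)}, require {clear(e), handempty, on(e,c)}
    → {clear(d), clear(e), handempty, on(c,b), on(e,c)}
  through step 1 (putdown(b)): drop {handempty}, keep {clear(d), clear(e), on(c,b), on(e,c)}, require {holding(b)}
    → {clear(d), clear(e), holding(b), on(c,b), on(e,c)}

== RESULT ==
["clear(d)", "clear(e)", "holding(b)", "on(c,b)", "on(e,c)"]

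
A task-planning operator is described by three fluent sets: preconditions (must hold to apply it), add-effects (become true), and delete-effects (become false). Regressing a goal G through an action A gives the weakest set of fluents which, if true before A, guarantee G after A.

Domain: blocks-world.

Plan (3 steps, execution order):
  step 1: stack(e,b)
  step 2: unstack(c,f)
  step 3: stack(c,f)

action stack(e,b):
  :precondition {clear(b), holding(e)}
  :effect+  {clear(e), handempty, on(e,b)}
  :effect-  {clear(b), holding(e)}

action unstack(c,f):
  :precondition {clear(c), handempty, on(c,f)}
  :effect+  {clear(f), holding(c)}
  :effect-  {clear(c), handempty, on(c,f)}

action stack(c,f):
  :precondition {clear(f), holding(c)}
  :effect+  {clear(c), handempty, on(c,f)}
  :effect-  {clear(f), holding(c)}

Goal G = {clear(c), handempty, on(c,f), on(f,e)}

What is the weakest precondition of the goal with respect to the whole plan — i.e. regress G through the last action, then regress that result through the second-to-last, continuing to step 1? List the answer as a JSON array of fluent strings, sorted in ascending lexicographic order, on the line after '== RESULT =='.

Regress step by step:
  through step 3 (stack(c,f)): drop {clear(c), handempty, on(c,f)}, keep {on(f,e)}, require {clear(f), holding(c)}
    → {clear(f), holding(c), on(f,e)}
  through step 2 (unstack(c,f)): drop {clear(f), holding(c)}, keep {on(f,e)}, require {clear(c), handempty, on(c,f)}
    → {clear(c), handempty, on(c,f), on(f,e)}
  through step 1 (stack(e,b)): drop {handempty}, keep {clear(c), on(c,f), on(f,e)}, require {clear(b), holding(e)}
    → {clear(b), clear(c), holding(e), on(c,f), on(f,e)}

== RESULT ==
["clear(b)", "clear(c)", "holding(e)", "on(c,f)", "on(f,e)"]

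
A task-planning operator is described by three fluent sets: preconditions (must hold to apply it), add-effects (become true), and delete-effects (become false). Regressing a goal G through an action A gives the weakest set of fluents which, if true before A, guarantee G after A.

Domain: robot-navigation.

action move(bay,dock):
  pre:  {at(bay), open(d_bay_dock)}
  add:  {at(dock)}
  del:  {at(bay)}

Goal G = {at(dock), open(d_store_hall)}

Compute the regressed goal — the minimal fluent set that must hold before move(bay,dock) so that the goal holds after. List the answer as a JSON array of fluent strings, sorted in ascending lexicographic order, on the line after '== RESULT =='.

Regress:
  G ∩ del = {}  (empty — regression defined)
  G \ add = {at(dock), open(d_store_hall)} \ {at(dock)} = {open(d_store_hall)}
  ∪ pre   = {open(d_store_hall)} ∪ {at(bay), open(d_bay_dock)}
          = {at(bay), open(d_bay_dock), open(d_store_hall)}

== RESULT ==
["at(bay)", "open(d_bay_dock)", "open(d_store_hall)"]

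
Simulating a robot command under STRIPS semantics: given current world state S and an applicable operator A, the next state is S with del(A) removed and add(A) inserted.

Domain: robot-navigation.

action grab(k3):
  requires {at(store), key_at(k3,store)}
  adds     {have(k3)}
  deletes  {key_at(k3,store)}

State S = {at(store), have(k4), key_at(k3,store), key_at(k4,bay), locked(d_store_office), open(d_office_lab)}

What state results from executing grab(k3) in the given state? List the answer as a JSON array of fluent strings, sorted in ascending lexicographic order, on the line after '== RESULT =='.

Progress:
  pre ⊆ S: {at(store), key_at(k3,store)} ⊆ S  — applicable
  S \ del = {at(store), have(k4), key_at(k4,bay), locked(d_store_office), open(d_office_lab)}
  ∪ add   = {at(store), have(k3), have(k4), key_at(k4,bay), locked(d_store_office), open(d_office_lab)}

== RESULT ==
["at(store)", "have(k3)", "have(k4)", "key_at(k4,bay)", "locked(d_store_office)", "open(d_office_lab)"]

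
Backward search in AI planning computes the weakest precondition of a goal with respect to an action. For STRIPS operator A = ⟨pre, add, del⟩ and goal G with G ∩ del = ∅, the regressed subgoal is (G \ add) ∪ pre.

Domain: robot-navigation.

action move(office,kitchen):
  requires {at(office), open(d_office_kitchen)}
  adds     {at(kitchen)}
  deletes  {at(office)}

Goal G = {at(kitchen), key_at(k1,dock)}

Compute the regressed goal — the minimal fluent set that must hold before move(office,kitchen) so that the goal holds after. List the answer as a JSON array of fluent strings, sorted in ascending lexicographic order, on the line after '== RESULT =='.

Regress:
  G ∩ del = {}  (empty — regression defined)
  G \ add = {at(kitchen), key_at(k1,dock)} \ {at(kitchen)} = {key_at(k1,dock)}
  ∪ pre   = {key_at(k1,dock)} ∪ {at(office), open(d_office_kitchen)}
          = {at(office), key_at(k1,dock), open(d_office_kitchen)}

== RESULT ==
["at(office)", "key_at(k1,dock)", "open(d_office_kitchen)"]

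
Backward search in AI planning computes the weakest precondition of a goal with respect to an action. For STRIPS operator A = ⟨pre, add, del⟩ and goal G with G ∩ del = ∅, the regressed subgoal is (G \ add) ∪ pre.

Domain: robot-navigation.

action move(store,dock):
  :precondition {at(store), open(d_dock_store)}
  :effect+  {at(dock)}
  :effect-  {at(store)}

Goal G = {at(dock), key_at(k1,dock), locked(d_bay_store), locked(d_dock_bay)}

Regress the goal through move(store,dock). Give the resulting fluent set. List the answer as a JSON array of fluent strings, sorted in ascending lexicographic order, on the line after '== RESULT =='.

Compute (G \ add) ∪ pre:
  G ∩ del = {}  (empty — regression defined)
  G \ add = {at(dock), key_at(k1,dock), locked(d_bay_store), locked(d_dock_bay)} \ {at(dock)} = {key_at(k1,dock), locked(d_bay_store), locked(d_dock_bay)}
  ∪ pre   = {key_at(k1,dock), locked(d_bay_store), locked(d_dock_bay)} ∪ {at(store), open(d_dock_store)}
          = {at(store), key_at(k1,dock), locked(d_bay_store), locked(d_dock_bay), open(d_dock_store)}

== RESULT ==
["at(store)", "key_at(k1,dock)", "locked(d_bay_store)", "locked(d_dock_bay)", "open(d_dock_store)"]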